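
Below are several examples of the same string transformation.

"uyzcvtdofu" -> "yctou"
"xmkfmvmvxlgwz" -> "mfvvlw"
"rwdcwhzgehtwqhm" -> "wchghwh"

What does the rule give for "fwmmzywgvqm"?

wmygq

The rule is to keep every other character starting from the second (positions 2nd, 4th, 6th, ...).
Applying that to "fwmmzywgvqm" gives "wmygq".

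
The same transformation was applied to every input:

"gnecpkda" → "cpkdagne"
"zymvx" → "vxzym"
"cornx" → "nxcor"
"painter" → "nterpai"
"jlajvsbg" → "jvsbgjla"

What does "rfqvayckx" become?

In each case the input is transformed by: move the first 3 characters to the end (rotate left by 3).
"rfqvayckx" → "vayckxrfq".

vayckxrfq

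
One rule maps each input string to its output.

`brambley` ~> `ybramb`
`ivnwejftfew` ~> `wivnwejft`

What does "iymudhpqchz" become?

ziymudhpq

The pattern: move the last 3 characters to the front (rotate right by 3), then delete the first 2 characters.
Starting from "iymudhpqchz": after the first operation, "chziymudhpq"; after the second, "ziymudhpq".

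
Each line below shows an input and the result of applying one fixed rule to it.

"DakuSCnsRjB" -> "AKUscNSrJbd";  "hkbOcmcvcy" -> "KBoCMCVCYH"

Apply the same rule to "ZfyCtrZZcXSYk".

The transformation: flip the case of every letter, then move the first character to the end.
Working it through for "ZfyCtrZZcXSYk": intermediate "zFYcTRzzCxsyK", final "FYcTRzzCxsyKz".

FYcTRzzCxsyKz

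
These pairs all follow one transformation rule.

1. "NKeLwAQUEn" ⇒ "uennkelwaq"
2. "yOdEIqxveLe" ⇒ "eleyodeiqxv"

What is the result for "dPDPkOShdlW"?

dlwdpdpkosh

What's happening: move the last 3 characters to the front (rotate right by 3), then convert every letter to lowercase.
For "dPDPkOShdlW", step one produces "dlWdPDPkOSh"; step two turns that into "dlwdpdpkosh".
(Check on "yOdEIqxveLe": → "eLeyOdEIqxv" → "eleyodeiqxv" ✓)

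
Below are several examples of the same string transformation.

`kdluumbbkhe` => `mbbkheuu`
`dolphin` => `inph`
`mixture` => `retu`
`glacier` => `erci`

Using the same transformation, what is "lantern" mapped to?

The pattern: delete the first 3 characters, then move the first 2 characters to the end (rotate left by 2).
Starting from "lantern": after the first operation, "tern"; after the second, "rnte".

rnte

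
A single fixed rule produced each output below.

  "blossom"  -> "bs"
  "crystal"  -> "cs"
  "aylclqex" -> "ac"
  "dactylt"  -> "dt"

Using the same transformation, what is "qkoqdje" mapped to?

Rule — move the last 2 characters to the front (rotate right by 2), then keep one character in every 3, starting at position 3 (positions 3rd, 6th, 9th, ...).
Working it through for "qkoqdje": intermediate "jeqkoqd", final "qq".

qq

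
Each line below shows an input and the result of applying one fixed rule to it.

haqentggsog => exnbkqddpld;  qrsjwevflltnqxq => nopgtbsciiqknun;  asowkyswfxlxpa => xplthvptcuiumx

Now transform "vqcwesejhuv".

The rule is to shift every letter 3 places backward in the alphabet (wrapping around).
"vqcwesejhuv" → "snztbpbgers".

snztbpbgers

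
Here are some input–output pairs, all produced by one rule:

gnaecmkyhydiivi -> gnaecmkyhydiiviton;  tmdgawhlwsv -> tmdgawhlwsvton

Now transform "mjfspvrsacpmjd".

mjfspvrsacpmjdton

Looking at the pairs, the operation is to append "ton".
For "mjfspvrsacpmjd" the result is "mjfspvrsacpmjdton".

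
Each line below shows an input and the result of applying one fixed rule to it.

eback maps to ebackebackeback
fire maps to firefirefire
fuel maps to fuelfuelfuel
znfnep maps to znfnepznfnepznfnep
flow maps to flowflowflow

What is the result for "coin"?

coincoincoin

Rule — write the whole string 3 times in a row.
Doing the same to "coin": "coincoincoin".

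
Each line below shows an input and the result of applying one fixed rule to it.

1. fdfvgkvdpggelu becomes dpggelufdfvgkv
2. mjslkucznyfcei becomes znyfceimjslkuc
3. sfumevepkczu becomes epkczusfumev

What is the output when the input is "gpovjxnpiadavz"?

Rule — swap the front and back halves of the string.
Applying that to "gpovjxnpiadavz" gives "piadavzgpovjxn".

piadavzgpovjxn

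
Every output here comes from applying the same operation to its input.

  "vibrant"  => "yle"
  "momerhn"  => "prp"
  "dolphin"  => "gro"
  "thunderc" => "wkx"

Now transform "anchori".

dqf

Looking at the pairs, the operation is to shift every letter 3 places forward in the alphabet (wrapping around), then keep only the first 3 characters.
"anchori" → "dqfkrul" → "dqf".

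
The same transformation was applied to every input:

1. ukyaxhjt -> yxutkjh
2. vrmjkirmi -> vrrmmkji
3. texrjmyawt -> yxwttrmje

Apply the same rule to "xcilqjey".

yxqljie

The pattern: sort the characters into reverse alphabetical order, then delete the last character.
On "xcilqjey": the first step gives "yxqljiec", and the second then gives "yxqljie".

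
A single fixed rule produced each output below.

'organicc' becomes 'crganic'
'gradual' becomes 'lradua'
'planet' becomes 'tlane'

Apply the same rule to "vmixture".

emixtur

The pattern: delete the first character, then move the last character to the front.
Applying both steps to "vmixture": "mixture", then "emixtur".
(Check on "planet": → "lanet" → "tlane" ✓)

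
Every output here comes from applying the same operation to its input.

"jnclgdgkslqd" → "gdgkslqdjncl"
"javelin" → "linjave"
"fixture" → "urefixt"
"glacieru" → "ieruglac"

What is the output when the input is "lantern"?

Each output is the input with this applied: move the first character to the end, then move the first 3 characters to the end (rotate left by 3).
Doing the same to "lantern": "ernlant".
(Check on "fixture": → "ixturef" → "urefixt" ✓)

ernlant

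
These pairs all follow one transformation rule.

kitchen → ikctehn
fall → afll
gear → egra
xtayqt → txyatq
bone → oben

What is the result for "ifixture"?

Rule — swap each adjacent pair of characters (1↔2, 3↔4, ...).
On "ifixture" that produces "fixiuter".

fixiuter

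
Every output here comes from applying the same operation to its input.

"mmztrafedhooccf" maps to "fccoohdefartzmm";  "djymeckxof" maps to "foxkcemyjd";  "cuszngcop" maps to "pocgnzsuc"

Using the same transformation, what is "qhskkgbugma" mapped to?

What's happening: reverse the string.
On "qhskkgbugma" that produces "amgubgkkshq".

amgubgkkshq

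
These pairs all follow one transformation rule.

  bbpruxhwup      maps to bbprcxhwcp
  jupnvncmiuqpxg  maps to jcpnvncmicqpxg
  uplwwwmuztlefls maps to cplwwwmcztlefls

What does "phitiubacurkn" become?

The transformation: replace every "u" with "c".
Applying that to "phitiubacurkn" gives "phiticbaccrkn".

phiticbaccrkn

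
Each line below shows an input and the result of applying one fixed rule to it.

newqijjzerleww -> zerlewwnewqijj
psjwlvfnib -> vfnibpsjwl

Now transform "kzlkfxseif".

Rule — swap the front and back halves of the string.
So "kzlkfxseif" becomes "xseifkzlkf".

xseifkzlkf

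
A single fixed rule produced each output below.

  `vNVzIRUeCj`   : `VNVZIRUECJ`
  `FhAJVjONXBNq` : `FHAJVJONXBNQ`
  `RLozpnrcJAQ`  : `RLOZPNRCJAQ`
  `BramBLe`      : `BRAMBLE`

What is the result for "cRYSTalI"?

Rule — convert every letter to uppercase.
On "cRYSTalI" that produces "CRYSTALI".

CRYSTALI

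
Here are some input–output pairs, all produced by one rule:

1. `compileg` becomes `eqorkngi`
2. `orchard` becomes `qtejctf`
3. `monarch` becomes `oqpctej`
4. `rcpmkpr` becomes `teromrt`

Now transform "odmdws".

qfofyu

In each case the input is transformed by: shift every letter 2 places forward in the alphabet (wrapping around).
Applying that to "odmdws" gives "qfofyu".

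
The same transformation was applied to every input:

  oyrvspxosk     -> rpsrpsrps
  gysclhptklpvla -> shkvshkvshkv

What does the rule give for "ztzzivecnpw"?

zvnzvnzvn

The pattern: keep one character in every 3, starting at position 3 (positions 3rd, 6th, 9th, ...), then write the whole string 3 times in a row.
Starting from "ztzzivecnpw": after the first operation, "zvn"; after the second, "zvnzvnzvn".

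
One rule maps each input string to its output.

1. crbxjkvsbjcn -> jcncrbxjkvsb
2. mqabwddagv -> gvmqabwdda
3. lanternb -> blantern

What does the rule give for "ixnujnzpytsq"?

The pattern: swap the front and back halves of the string, then move the first 3 characters to the end (rotate left by 3).
Starting from "ixnujnzpytsq": after the first operation, "zpytsqixnujn"; after the second, "tsqixnujnzpy".

tsqixnujnzpy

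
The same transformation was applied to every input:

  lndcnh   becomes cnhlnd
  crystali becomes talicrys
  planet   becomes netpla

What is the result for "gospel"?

pelgos

Rule — swap the front and back halves of the string.
For "gospel" the result is "pelgos".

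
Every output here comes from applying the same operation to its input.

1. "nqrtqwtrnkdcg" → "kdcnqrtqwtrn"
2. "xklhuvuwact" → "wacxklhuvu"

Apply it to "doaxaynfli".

What's happening: delete the last character, then move the last 3 characters to the front (rotate right by 3).
Working it through for "doaxaynfli": intermediate "doaxaynfl", final "nfldoaxay".
(Check on "xklhuvuwact": → "xklhuvuwac" → "wacxklhuvu" ✓)

nfldoaxay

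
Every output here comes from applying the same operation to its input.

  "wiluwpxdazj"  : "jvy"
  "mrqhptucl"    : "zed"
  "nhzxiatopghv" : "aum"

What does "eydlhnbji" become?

Each output is the input with this applied: shift every letter 13 places forward in the alphabet (wrapping around) — i.e. ROT13, then keep only the first 3 characters.
For "eydlhnbji", step one produces "rlqyuaowv"; step two turns that into "rlq".

rlq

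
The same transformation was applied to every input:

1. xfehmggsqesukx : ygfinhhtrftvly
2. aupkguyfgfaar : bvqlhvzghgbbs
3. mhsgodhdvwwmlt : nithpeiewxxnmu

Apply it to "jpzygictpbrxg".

kqazhjduqcsyh

Rule — shift every letter 1 place forward in the alphabet (wrapping around).
Doing the same to "jpzygictpbrxg": "kqazhjduqcsyh".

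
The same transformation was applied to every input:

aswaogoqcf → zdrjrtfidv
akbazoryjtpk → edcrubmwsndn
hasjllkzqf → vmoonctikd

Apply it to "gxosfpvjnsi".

The transformation: move the first 2 characters to the end (rotate left by 2), then shift every letter 3 places forward in the alphabet (wrapping around).
For "gxosfpvjnsi", step one produces "osfpvjnsigx"; step two turns that into "rvisymqvlja".
(Check on "hasjllkzqf": → "sjllkzqfha" → "vmoonctikd" ✓)

rvisymqvlja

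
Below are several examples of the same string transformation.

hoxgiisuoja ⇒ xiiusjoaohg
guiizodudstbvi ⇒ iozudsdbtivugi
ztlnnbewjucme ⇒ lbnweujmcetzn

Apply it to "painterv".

ietvrapn

What's happening: swap each adjacent pair of characters (1↔2, 3↔4, ...), then move the first 3 characters to the end (rotate left by 3).
For "painterv", step one produces "apnietvr"; step two turns that into "ietvrapn".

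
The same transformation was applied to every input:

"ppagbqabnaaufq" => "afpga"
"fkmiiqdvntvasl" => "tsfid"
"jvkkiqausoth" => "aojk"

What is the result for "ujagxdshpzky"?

The transformation: keep one character in every 3, starting at position 1 (positions 1st, 4th, 7th, ...), then move the last 2 characters to the front (rotate right by 2).
Working it through for "ujagxdshpzky": intermediate "ugsz", final "szug".

szug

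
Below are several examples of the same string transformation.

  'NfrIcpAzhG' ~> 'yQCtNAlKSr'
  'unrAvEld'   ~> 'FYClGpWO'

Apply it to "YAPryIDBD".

Looking at the pairs, the operation is to shift every letter 11 places forward in the alphabet (wrapping around), then flip the case of every letter.
"YAPryIDBD" → "JLAcjTOMO" → "jlaCJtomo".
(Check on "unrAvEld": → "fycLgPwo" → "FYClGpWO" ✓)

jlaCJtomo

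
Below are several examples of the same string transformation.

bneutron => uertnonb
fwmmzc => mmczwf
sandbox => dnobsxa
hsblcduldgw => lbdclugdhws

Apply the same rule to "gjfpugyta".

Each output is the input with this applied: move the first 2 characters to the end (rotate left by 2), then swap each adjacent pair of characters (1↔2, 3↔4, ...).
On "gjfpugyta": the first step gives "fpugytagj", and the second then gives "pfgutygaj".

pfgutygaj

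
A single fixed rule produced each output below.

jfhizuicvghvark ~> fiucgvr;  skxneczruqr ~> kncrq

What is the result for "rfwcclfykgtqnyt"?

fclygqy

The transformation: keep every other character starting from the second (positions 2nd, 4th, 6th, ...).
For "rfwcclfykgtqnyt" the result is "fclygqy".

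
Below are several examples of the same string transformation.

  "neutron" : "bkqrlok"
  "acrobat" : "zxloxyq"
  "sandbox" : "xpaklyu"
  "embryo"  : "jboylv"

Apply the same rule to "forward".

Looking at the pairs, the operation is to swap each adjacent pair of characters (1↔2, 3↔4, ...), then shift every letter 3 places backward in the alphabet (wrapping around).
"forward" → "ofwrrad" → "lctooxa".
(Check on "embryo": → "merboy" → "jboylv" ✓)

lctooxa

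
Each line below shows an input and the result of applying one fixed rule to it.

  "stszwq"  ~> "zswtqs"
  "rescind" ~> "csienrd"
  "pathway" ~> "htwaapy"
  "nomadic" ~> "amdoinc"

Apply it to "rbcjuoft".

jcuborft

Each output is the input with this applied: move the first 3 characters to the end (rotate left by 3), then take characters alternately from the front and the back (1st, last, 2nd, 2nd-last, ...).
On "rbcjuoft" that produces "jcuborft".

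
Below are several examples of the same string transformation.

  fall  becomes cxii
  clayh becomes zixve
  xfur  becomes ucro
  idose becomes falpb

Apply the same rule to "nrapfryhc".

koxmcovez

Looking at the pairs, the operation is to shift every letter 3 places backward in the alphabet (wrapping around).
Applying that to "nrapfryhc" gives "koxmcovez".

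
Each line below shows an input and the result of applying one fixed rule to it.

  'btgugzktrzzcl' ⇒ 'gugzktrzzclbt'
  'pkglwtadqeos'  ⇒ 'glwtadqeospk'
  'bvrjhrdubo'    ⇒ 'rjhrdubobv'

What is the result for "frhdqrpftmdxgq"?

What's happening: move the first 2 characters to the end (rotate left by 2).
So "frhdqrpftmdxgq" becomes "hdqrpftmdxgqfr".

hdqrpftmdxgqfr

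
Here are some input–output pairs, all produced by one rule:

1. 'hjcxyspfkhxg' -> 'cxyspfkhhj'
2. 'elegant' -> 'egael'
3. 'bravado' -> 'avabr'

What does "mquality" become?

The pattern: delete the last 2 characters, then move the first 2 characters to the end (rotate left by 2).
Working it through for "mquality": intermediate "mquali", final "ualimq".

ualimq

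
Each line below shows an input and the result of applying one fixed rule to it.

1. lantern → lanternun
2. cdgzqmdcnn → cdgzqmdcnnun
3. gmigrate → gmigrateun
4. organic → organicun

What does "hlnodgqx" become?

hlnodgqxun

Rule — append "un".
"hlnodgqx" → "hlnodgqxun".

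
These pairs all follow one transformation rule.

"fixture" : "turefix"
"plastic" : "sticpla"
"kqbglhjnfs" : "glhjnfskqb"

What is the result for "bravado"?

vadobra

The rule is to move the first 3 characters to the end (rotate left by 3).
So "bravado" becomes "vadobra".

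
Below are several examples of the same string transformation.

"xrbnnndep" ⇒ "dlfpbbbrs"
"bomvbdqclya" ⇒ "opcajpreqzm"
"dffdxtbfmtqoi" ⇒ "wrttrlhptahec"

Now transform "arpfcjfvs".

gofdtqxtj

Looking at the pairs, the operation is to shift every letter 12 places backward in the alphabet (wrapping around), then move the last character to the front.
Working it through for "arpfcjfvs": intermediate "ofdtqxtjg", final "gofdtqxtj".
(Check on "bomvbdqclya": → "pcajpreqzmo" → "opcajpreqzm" ✓)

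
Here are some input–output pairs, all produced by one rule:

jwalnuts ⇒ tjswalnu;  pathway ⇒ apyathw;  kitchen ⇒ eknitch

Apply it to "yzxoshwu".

wyuzxosh

Rule — swap the first and last characters, then move the last 2 characters to the front (rotate right by 2).
For "yzxoshwu" the result is "wyuzxosh".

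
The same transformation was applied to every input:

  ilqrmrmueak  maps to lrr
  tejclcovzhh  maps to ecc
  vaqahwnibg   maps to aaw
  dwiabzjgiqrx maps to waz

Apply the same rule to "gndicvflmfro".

niv

What's happening: keep every other character starting from the second (positions 2nd, 4th, 6th, ...), then keep only the first 3 characters.
For "gndicvflmfro", step one produces "nivlfo"; step two turns that into "niv".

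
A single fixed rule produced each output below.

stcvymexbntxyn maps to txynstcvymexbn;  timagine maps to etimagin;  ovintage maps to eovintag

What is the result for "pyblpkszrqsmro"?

smropyblpkszrq

Looking at the pairs, the operation is to move the first 3 characters to the end (rotate left by 3), then swap the front and back halves of the string.
On "pyblpkszrqsmro": the first step gives "lpkszrqsmropyb", and the second then gives "smropyblpkszrq".
(Check on "ovintage": → "ntageovi" → "eovintag" ✓)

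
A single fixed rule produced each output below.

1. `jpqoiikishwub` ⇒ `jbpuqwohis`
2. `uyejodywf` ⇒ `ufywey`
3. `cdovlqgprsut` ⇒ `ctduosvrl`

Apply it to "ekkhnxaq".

eqkak

Each output is the input with this applied: take characters alternately from the front and the back (1st, last, 2nd, 2nd-last, ...), then delete the last 3 characters.
For "ekkhnxaq" the result is "eqkak".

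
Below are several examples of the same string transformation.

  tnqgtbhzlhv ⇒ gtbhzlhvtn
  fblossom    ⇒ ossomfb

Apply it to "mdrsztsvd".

sztsvdmd

What's happening: move the first 3 characters to the end (rotate left by 3), then delete the last character.
"mdrsztsvd" → "sztsvdmdr" → "sztsvdmd".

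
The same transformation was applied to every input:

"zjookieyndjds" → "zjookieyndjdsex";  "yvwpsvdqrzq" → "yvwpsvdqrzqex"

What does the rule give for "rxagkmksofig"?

The pattern: append "ex".
Doing the same to "rxagkmksofig": "rxagkmksofigex".

rxagkmksofigex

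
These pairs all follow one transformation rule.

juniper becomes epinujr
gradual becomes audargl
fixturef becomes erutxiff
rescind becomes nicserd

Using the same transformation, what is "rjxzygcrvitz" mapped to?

The transformation: move the last character to the front, then reverse the string.
Starting from "rjxzygcrvitz": after the first operation, "zrjxzygcrvit"; after the second, "tivrcgyzxjrz".
(Check on "fixturef": → "ffixture" → "erutxiff" ✓)

tivrcgyzxjrz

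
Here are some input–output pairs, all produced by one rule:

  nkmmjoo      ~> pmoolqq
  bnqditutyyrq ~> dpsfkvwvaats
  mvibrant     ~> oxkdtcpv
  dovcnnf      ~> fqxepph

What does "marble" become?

octdng

What's happening: shift every letter 2 places forward in the alphabet (wrapping around).
On "marble" that produces "octdng".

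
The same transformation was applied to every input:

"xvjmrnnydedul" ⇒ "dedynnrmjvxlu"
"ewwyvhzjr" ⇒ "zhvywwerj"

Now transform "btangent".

egnatbtn

What's happening: reverse the string, then move the first 2 characters to the end (rotate left by 2).
On "btangent" that produces "egnatbtn".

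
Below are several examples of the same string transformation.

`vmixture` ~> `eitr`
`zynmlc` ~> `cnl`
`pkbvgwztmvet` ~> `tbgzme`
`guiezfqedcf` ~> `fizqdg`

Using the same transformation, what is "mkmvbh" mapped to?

hmb

Each output is the input with this applied: swap the first and last characters, then keep every other character starting from the first (positions 1st, 3rd, 5th, ...).
On "mkmvbh": the first step gives "hkmvbm", and the second then gives "hmb".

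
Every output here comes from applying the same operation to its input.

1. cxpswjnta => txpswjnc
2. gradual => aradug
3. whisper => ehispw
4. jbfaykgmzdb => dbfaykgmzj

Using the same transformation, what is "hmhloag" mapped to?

amhloh

In each case the input is transformed by: delete the last character, then swap the first and last characters.
Applying both steps to "hmhloag": "hmhloa", then "amhloh".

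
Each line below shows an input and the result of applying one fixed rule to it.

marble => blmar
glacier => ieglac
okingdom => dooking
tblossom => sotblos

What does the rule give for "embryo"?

The rule is to delete the last character, then move the last 2 characters to the front (rotate right by 2).
On "embryo": the first step gives "embry", and the second then gives "ryemb".

ryemb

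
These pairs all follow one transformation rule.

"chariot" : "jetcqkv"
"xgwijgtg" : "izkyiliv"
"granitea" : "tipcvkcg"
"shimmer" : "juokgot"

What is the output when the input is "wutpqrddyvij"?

The transformation: swap each adjacent pair of characters (1↔2, 3↔4, ...), then shift every letter 2 places forward in the alphabet (wrapping around).
"wutpqrddyvij" → "uwptrqddvyji" → "wyrvtsffxalk".

wyrvtsffxalk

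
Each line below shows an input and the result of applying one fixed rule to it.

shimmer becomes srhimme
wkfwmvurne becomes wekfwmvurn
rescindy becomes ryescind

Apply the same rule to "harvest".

htarves

The transformation: swap the first and last characters, then move the last character to the front.
Starting from "harvest": after the first operation, "tarvesh"; after the second, "htarves".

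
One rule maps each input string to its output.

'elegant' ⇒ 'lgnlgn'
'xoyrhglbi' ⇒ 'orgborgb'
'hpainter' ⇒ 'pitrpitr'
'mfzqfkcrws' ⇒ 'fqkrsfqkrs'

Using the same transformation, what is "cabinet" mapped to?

aieaie

In each case the input is transformed by: keep every other character starting from the second (positions 2nd, 4th, 6th, ...), then write the whole string twice.
For "cabinet", step one produces "aie"; step two turns that into "aieaie".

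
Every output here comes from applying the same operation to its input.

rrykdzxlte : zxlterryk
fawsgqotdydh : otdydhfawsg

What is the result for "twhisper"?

spertwh

Each output is the input with this applied: swap the front and back halves of the string, then delete the last character.
Working it through for "twhisper": intermediate "spertwhi", final "spertwh".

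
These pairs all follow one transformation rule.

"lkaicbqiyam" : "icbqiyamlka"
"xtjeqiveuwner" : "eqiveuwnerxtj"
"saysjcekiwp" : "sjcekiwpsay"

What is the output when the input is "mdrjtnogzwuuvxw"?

jtnogzwuuvxwmdr

What's happening: move the first 3 characters to the end (rotate left by 3).
"mdrjtnogzwuuvxw" → "jtnogzwuuvxwmdr".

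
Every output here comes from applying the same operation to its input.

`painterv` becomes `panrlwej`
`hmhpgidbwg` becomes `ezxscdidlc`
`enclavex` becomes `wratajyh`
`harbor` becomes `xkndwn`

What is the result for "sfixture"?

The rule is to shift every letter 4 places backward in the alphabet (wrapping around), then swap the front and back halves of the string.
Applying both steps to "sfixture": "obetpqna", then "pqnaobet".

pqnaobet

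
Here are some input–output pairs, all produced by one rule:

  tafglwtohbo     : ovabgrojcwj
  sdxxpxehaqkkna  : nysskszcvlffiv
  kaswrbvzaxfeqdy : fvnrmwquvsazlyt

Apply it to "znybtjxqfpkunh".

uitwoeslakfpic

Each output is the input with this applied: shift every letter 5 places backward in the alphabet (wrapping around).
On "znybtjxqfpkunh" that produces "uitwoeslakfpic".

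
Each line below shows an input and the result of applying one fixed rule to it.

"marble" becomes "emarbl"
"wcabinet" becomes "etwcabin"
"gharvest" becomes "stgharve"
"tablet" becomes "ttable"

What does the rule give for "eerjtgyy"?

yyeerjtg

Looking at the pairs, the operation is to swap the front and back halves of the string, then move the first 2 characters to the end (rotate left by 2).
"eerjtgyy" → "tgyyeerj" → "yyeerjtg".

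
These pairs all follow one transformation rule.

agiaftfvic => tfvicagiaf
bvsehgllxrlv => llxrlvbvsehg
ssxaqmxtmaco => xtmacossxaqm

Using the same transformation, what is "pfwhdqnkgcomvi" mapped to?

Each output is the input with this applied: swap the front and back halves of the string.
On "pfwhdqnkgcomvi" that produces "kgcomvipfwhdqn".

kgcomvipfwhdqn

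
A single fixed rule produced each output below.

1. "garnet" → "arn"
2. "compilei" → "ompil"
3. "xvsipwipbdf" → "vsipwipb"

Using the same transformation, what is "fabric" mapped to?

In each case the input is transformed by: move the last 2 characters to the front (rotate right by 2), then delete the first 3 characters.
Working it through for "fabric": intermediate "icfabr", final "abr".

abr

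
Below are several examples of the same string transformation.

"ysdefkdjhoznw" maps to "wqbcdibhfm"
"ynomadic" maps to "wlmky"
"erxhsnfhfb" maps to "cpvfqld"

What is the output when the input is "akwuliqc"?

yiusj

Looking at the pairs, the operation is to shift every letter 2 places backward in the alphabet (wrapping around), then delete the last 3 characters.
Applying both steps to "akwuliqc": "yiusjgoa", then "yiusj".
(Check on "ysdefkdjhoznw": → "wqbcdibhfmxlu" → "wqbcdibhfm" ✓)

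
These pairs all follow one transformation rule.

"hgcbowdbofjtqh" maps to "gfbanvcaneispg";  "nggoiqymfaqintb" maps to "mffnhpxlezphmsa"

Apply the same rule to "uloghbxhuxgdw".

tknfgawgtwfcv

Looking at the pairs, the operation is to shift every letter 1 place backward in the alphabet (wrapping around).
So "uloghbxhuxgdw" becomes "tknfgawgtwfcv".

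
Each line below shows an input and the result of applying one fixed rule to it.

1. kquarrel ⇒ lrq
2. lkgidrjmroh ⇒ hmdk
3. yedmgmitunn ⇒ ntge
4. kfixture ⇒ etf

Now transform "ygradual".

Looking at the pairs, the operation is to keep one character in every 3, starting at position 2 (positions 2nd, 5th, 8th, ...), then reverse the string.
Starting from "ygradual": after the first operation, "gdl"; after the second, "ldg".
(Check on "kquarrel": → "qrl" → "lrq" ✓)

ldg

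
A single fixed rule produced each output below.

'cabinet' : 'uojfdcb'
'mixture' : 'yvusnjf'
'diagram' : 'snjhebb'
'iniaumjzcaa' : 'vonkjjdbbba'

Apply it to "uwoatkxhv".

yxwvuplib

In each case the input is transformed by: shift every letter 1 place forward in the alphabet (wrapping around), then sort the characters into reverse alphabetical order.
Applying that to "uwoatkxhv" gives "yxwvuplib".
(Check on "cabinet": → "dbcjofu" → "uojfdcb" ✓)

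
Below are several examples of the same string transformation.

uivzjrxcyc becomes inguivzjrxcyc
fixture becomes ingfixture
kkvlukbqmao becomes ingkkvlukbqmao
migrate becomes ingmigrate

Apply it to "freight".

ingfreight

The transformation: prepend "ing".
Applying that to "freight" gives "ingfreight".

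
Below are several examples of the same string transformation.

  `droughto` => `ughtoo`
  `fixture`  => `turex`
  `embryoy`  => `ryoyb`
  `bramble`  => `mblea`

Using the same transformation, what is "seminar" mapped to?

inarm

What's happening: delete the first 2 characters, then move the first character to the end.
For "seminar" the result is "inarm".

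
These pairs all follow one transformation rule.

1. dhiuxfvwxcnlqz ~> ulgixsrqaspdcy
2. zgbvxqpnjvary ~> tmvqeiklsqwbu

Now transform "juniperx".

smzkdipe

What's happening: shift every letter 5 places backward in the alphabet (wrapping around), then reverse the string.
On "juniperx": the first step gives "epidkzms", and the second then gives "smzkdipe".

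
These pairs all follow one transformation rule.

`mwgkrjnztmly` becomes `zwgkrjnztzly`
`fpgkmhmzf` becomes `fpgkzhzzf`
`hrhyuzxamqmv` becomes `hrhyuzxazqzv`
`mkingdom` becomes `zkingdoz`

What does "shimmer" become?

shizzer

Looking at the pairs, the operation is to replace every "m" with "z".
Applying that to "shimmer" gives "shizzer".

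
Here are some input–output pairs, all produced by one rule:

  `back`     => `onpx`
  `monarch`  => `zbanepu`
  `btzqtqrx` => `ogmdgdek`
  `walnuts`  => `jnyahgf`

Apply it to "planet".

In each case the input is transformed by: shift every letter 13 places forward in the alphabet (wrapping around) — i.e. ROT13.
On "planet" that produces "cynarg".

cynarg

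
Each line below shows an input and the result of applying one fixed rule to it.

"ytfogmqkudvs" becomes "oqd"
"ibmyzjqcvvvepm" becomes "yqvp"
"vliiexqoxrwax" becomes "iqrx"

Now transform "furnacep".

In each case the input is transformed by: delete the first character, then keep one character in every 3, starting at position 3 (positions 3rd, 6th, 9th, ...).
On "furnacep": the first step gives "urnacep", and the second then gives "ne".

ne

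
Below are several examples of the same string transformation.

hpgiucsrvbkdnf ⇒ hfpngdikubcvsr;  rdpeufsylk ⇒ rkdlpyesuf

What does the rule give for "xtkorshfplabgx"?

xxtgkboarlsphf

The rule is to take characters alternately from the front and the back (1st, last, 2nd, 2nd-last, ...).
Applying that to "xtkorshfplabgx" gives "xxtgkboarlsphf".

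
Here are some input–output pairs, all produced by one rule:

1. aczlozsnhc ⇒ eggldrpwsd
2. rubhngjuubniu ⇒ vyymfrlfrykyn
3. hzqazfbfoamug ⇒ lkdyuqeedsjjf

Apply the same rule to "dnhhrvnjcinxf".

hjrblrlmvgznr

Looking at the pairs, the operation is to take characters alternately from the front and the back (1st, last, 2nd, 2nd-last, ...), then shift every letter 4 places forward in the alphabet (wrapping around).
"dnhhrvnjcinxf" → "dfnxhnhircvjn" → "hjrblrlmvgznr".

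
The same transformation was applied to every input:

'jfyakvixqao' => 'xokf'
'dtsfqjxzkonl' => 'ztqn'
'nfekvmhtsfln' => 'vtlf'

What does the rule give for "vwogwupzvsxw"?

zxww

Each output is the input with this applied: keep one character in every 3, starting at position 2 (positions 2nd, 5th, 8th, ...), then sort the characters into reverse alphabetical order.
For "vwogwupzvsxw" the result is "zxww".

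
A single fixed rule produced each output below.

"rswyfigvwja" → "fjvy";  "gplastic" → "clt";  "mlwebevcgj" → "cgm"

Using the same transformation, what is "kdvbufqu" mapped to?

dqv

Looking at the pairs, the operation is to sort the characters into alphabetical order, then keep one character in every 3, starting at position 2 (positions 2nd, 5th, 8th, ...).
On "kdvbufqu": the first step gives "bdfkquuv", and the second then gives "dqv".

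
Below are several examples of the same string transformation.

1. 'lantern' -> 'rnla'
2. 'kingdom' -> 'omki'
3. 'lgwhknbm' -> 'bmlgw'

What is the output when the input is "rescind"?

The transformation: move the last 2 characters to the front (rotate right by 2), then delete the last 3 characters.
Starting from "rescind": after the first operation, "ndresci"; after the second, "ndre".

ndre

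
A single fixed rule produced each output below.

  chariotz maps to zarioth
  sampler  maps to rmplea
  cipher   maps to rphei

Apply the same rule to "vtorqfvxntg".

gorqfvxntt

The pattern: delete the first character, then swap the first and last characters.
Starting from "vtorqfvxntg": after the first operation, "torqfvxntg"; after the second, "gorqfvxntt".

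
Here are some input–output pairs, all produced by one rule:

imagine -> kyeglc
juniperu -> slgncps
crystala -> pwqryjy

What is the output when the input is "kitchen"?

The transformation: shift every letter 2 places backward in the alphabet (wrapping around), then delete the first character.
Working it through for "kitchen": intermediate "igrafcl", final "grafcl".

grafcl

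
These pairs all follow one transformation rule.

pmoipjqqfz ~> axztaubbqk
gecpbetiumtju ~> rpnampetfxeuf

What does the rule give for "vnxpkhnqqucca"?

Rule — shift every letter 11 places forward in the alphabet (wrapping around).
On "vnxpkhnqqucca" that produces "gyiavsybbfnnl".

gyiavsybbfnnl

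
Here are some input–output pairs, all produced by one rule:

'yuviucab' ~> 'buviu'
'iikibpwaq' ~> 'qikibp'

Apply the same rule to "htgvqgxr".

rtgvq

The rule is to swap the first and last characters, then delete the last 3 characters.
For "htgvqgxr", step one produces "rtgvqgxh"; step two turns that into "rtgvq".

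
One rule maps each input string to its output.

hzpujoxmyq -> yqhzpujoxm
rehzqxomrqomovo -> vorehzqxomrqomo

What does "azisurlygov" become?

The rule is to move the last 2 characters to the front (rotate right by 2).
Doing the same to "azisurlygov": "ovazisurlyg".

ovazisurlyg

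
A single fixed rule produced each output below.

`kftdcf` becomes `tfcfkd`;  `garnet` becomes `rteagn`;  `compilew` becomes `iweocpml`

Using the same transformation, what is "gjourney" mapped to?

ryejguon

Looking at the pairs, the operation is to swap each adjacent pair of characters (1↔2, 3↔4, ...), then move the last 3 characters to the front (rotate right by 3).
For "gjourney", step one produces "jguonrye"; step two turns that into "ryejguon".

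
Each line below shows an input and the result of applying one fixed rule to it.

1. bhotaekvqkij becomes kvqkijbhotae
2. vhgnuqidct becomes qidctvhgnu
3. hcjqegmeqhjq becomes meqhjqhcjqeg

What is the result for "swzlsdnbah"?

dnbahswzls

The pattern: swap the front and back halves of the string.
"swzlsdnbah" → "dnbahswzls".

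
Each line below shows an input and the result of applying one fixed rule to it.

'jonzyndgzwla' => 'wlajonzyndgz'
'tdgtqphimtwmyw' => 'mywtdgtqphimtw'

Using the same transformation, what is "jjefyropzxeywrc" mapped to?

The transformation: move the last 3 characters to the front (rotate right by 3).
"jjefyropzxeywrc" → "wrcjjefyropzxey".

wrcjjefyropzxey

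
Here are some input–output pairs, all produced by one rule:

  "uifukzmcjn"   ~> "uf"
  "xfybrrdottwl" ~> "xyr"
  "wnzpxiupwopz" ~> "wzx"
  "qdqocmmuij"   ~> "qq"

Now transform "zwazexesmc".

The pattern: keep every other character starting from the first (positions 1st, 3rd, 5th, ...), then delete the last 3 characters.
"zwazexesmc" → "za".

za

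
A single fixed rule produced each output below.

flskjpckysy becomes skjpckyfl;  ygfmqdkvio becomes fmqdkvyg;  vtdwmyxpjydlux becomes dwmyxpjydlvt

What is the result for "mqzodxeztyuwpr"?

Each output is the input with this applied: delete the last 2 characters, then move the first 2 characters to the end (rotate left by 2).
On "mqzodxeztyuwpr" that produces "zodxeztyuwmq".
(Check on "ygfmqdkvio": → "ygfmqdkv" → "fmqdkvyg" ✓)

zodxeztyuwmq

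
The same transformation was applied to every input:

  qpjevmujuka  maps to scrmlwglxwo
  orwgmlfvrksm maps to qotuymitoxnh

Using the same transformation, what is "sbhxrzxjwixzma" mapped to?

The transformation: take characters alternately from the front and the back (1st, last, 2nd, 2nd-last, ...), then shift every letter 2 places forward in the alphabet (wrapping around).
For "sbhxrzxjwixzma", step one produces "sabmhzxxrizwxj"; step two turns that into "ucdojbzztkbyzl".
(Check on "orwgmlfvrksm": → "omrswkgrmvlf" → "qotuymitoxnh" ✓)

ucdojbzztkbyzl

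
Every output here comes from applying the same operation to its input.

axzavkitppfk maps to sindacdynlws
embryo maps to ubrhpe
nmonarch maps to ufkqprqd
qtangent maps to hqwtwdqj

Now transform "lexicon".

frqohal

The rule is to shift every letter 3 places forward in the alphabet (wrapping around), then move the last 3 characters to the front (rotate right by 3).
For "lexicon" the result is "frqohal".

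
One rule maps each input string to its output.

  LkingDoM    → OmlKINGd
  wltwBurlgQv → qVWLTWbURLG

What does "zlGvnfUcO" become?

CoZLgVNFu

Each output is the input with this applied: move the last 2 characters to the front (rotate right by 2), then flip the case of every letter.
Working it through for "zlGvnfUcO": intermediate "cOzlGvnfU", final "CoZLgVNFu".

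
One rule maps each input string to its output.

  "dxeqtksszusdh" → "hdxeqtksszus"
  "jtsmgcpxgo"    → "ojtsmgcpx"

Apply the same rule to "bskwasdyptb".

bbskwasdyp

Rule — move the last character to the front, then delete the last character.
Applying both steps to "bskwasdyptb": "bbskwasdypt", then "bbskwasdyp".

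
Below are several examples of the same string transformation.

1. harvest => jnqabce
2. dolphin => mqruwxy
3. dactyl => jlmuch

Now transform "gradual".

jjmpuad

The pattern: sort the characters into alphabetical order, then shift every letter 9 places forward in the alphabet (wrapping around).
Applying that to "gradual" gives "jjmpuad".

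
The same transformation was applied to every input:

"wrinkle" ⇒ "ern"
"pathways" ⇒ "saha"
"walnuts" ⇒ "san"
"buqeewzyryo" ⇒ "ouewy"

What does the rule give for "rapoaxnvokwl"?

laoxvk

Each output is the input with this applied: move the last 2 characters to the front (rotate right by 2), then keep every other character starting from the second (positions 2nd, 4th, 6th, ...).
Applying both steps to "rapoaxnvokwl": "wlrapoaxnvok", then "laoxvk".
(Check on "pathways": → "yspathwa" → "saha" ✓)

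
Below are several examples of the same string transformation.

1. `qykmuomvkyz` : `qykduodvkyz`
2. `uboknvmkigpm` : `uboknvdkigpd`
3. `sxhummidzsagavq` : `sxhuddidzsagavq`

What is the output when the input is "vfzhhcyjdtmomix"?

Each output is the input with this applied: replace every "m" with "d".
On "vfzhhcyjdtmomix" that produces "vfzhhcyjdtdodix".

vfzhhcyjdtdodix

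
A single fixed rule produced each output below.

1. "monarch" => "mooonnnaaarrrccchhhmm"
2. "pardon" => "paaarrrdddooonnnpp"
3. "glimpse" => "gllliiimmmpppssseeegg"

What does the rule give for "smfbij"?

Each output is the input with this applied: repeat every character 3 times, then move the first 2 characters to the end (rotate left by 2).
Working it through for "smfbij": intermediate "sssmmmfffbbbiiijjj", final "smmmfffbbbiiijjjss".

smmmfffbbbiiijjjss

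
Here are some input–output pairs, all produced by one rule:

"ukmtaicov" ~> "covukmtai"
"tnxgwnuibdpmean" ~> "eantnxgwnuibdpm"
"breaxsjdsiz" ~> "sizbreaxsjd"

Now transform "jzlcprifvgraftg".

What's happening: move the last 3 characters to the front (rotate right by 3).
Applying that to "jzlcprifvgraftg" gives "ftgjzlcprifvgra".

ftgjzlcprifvgra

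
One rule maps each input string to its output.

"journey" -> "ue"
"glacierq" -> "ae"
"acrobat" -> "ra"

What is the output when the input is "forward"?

Each output is the input with this applied: keep one character in every 3, starting at position 3 (positions 3rd, 6th, 9th, ...).
For "forward" the result is "rr".

rr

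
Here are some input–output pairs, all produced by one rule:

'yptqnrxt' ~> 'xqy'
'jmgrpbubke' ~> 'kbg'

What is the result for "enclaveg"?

Each output is the input with this applied: reverse the string, then keep one character in every 3, starting at position 2 (positions 2nd, 5th, 8th, ...).
Starting from "enclaveg": after the first operation, "gevalcne"; after the second, "ele".

ele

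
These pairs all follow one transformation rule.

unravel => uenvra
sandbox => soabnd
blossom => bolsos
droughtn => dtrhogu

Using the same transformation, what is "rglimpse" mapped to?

The pattern: delete the last character, then take characters alternately from the front and the back (1st, last, 2nd, 2nd-last, ...).
On "rglimpse": the first step gives "rglimps", and the second then gives "rsgplmi".

rsgplmi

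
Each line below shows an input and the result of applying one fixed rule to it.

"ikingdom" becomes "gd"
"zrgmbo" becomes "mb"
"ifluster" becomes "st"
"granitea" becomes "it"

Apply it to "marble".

The transformation: swap the front and back halves of the string, then keep only the first 2 characters.
On "marble": the first step gives "blemar", and the second then gives "bl".
(Check on "granitea": → "iteagran" → "it" ✓)

bl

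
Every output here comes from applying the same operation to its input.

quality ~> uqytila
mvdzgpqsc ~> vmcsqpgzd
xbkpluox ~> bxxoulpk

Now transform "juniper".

ujrepin

Rule — reverse the string, then move the last 2 characters to the front (rotate right by 2).
Doing the same to "juniper": "ujrepin".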